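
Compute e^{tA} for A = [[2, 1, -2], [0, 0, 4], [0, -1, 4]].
e^{tA} = [[e^{2*t}, t*e^{2*t}, -2*t*e^{2*t}], [0, (1 - 2*t)*e^{2*t}, 4*t*e^{2*t}], [0, -t*e^{2*t}, (2*t + 1)*e^{2*t}]]

A has Jordan form J = [[2, 1, 0], [0, 2, 0], [0, 0, 2]] with A = PJP^{-1}, so e^{tA} = P e^{tJ} P^{-1}.

For a Jordan block J_k(λ), e^{tJ_k(λ)} = e^{λt} · (I + tN + t^2 N^2/2! + ... + t^{k-1} N^{k-1}/(k-1)!) where N is the nilpotent superdiagonal part.

Assembling the blocks and conjugating back gives the entries of e^{tA} as shown above.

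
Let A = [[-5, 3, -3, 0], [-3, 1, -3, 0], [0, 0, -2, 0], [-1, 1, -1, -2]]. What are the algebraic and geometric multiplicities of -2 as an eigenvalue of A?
The characteristic polynomial is (x + 2)^4, so the factor x + 2 appears with exponent 4: the algebraic multiplicity is 4.

rank(A + 2I) = 1, so the eigenspace has dimension 4 - 1 = 3: the geometric multiplicity is 3.

Since 3 < 4, A is not diagonalizable.

algebraic multiplicity 4, geometric multiplicity 3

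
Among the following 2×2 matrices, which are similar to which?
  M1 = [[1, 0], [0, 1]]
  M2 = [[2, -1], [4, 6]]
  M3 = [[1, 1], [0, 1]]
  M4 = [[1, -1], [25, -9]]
4 classes: {M1}, {M2}, {M3}, {M4}

Characteristic polynomials: χ_{M1} = (x - 1)^2, χ_{M2} = (x - 4)^2, χ_{M3} = (x - 1)^2, χ_{M4} = (x + 4)^2.

{M1}: invariant factors x - 1, x - 1.

{M2}: invariant factors (x - 4)^2.

{M3}: invariant factors (x - 1)^2.

{M4}: invariant factors (x + 4)^2.

Matrices are similar if and only if their invariant-factor lists agree; the partition into similarity classes is {M1}, {M2}, {M3}, {M4}.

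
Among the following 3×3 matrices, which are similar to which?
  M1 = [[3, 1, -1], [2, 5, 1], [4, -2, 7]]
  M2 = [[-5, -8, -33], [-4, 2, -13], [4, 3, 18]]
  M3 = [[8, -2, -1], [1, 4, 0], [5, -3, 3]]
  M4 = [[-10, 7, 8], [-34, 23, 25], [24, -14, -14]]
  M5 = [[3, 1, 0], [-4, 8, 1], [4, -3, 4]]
Characteristic polynomials: χ_{M1} = (x - 5)^3, χ_{M2} = (x - 5)^3, χ_{M3} = (x - 5)^3, χ_{M4} = (x - 2)^2(x + 5), χ_{M5} = (x - 5)^3.

{M1, M2, M3, M5}: invariant factors (x - 5)^3.

{M4}: invariant factors (x - 2)^2(x + 5).

Matrices are similar if and only if their invariant-factor lists agree; the partition into similarity classes is {M1, M2, M3, M5}, {M4}.

2 classes: {M1, M2, M3, M5}, {M4}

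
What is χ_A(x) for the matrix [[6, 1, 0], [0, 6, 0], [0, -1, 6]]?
χ_A(x) = (x - 6)^3

xI - A = [[x - 6, -1, 0], [0, x - 6, 0], [0, 1, x - 6]].

Expanding det(xI - A) along the first row:
det(xI - A) = + (x - 6)·det([[x - 6, 0], [1, x - 6]]) - (-1)·det([[0, 0], [0, x - 6]]) + (0)·det([[0, x - 6], [0, 1]]).

Evaluating gives χ_A(x) = x^3 - 18x^2 + 108x - 216 = (x - 6)^3.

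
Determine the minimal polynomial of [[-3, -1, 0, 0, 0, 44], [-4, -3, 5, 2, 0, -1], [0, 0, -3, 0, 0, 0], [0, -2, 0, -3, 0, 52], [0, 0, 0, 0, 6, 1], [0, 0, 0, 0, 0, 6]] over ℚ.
The characteristic polynomial factors as (x - 6)^2(x + 3)^4. The minimal polynomial is ∏(x - λ)^{k_λ} where k_λ is the size of the largest Jordan block at λ.

For λ = -3: rank(A + 3I) = 4, and the largest Jordan block has size 3 (the smallest k with rank((A + 3I)^k) = rank((A + 3I)^(k+1))).
For λ = 6: rank(A - 6I) = 5, and the largest Jordan block has size 2 (the smallest k with rank((A - 6I)^k) = rank((A - 6I)^(k+1))).

So m_A(x) = (x - 6)^2(x + 3)^3.

m_A(x) = (x - 6)^2(x + 3)^3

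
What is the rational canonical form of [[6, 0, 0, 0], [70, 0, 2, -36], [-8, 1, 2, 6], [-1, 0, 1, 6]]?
The invariant factors of A (the non-unit diagonal entries of the Smith normal form of xI - A over ℚ[x]) are x - 6, (x - 6)(x - 4)(x + 2), each dividing the next. The characteristic polynomial is their product, (x - 6)^2(x - 4)(x + 2).

The rational canonical form is the block-diagonal matrix of companion matrices C(f_i):
R = [[6, 0, 0, 0], [0, 0, 0, -48], [0, 1, 0, -4], [0, 0, 1, 8]].

R = [[6, 0, 0, 0], [0, 0, 0, -48], [0, 1, 0, -4], [0, 0, 1, 8]]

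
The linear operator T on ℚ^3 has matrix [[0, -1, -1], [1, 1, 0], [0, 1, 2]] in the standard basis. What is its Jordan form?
The characteristic polynomial is det(xI - A) = (x - 1)^3, so the eigenvalues are 1 (algebraic multiplicity 3).

For λ = 1: rank(A - I) = 2, rank((A - I)^2) = 1, rank((A - I)^3) = 0. The eigenspace has dimension 3 - 2 = 1, so there is 1 Jordan block; the rank sequence gives block sizes [3].

Assembling the blocks gives the Jordan form J above.

J = [[1, 1, 0], [0, 1, 1], [0, 0, 1]]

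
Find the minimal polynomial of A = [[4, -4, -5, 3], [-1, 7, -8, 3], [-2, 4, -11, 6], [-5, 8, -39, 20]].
The characteristic polynomial factors as (x - 5)^4. The minimal polynomial is ∏(x - λ)^{k_λ} where k_λ is the size of the largest Jordan block at λ.

For λ = 5: rank(A - 5I) = 2, and the largest Jordan block has size 2 (the smallest k with rank((A - 5I)^k) = rank((A - 5I)^(k+1))).

So m_A(x) = (x - 5)^2.

m_A(x) = (x - 5)^2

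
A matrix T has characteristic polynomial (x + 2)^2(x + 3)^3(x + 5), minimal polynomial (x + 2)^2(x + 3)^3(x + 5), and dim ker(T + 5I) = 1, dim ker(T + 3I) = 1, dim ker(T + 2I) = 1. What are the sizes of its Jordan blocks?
Jordan blocks: (-5, 1), (-3, 3), (-2, 2)

λ = -5: algebraic multiplicity 1 (exponent in χ_T), largest block size 1 (exponent in m_T), 1 block (geometric multiplicity). This forces block sizes [1].
λ = -3: algebraic multiplicity 3 (exponent in χ_T), largest block size 3 (exponent in m_T), 1 block (geometric multiplicity). This forces block sizes [3].
λ = -2: algebraic multiplicity 2 (exponent in χ_T), largest block size 2 (exponent in m_T), 1 block (geometric multiplicity). This forces block sizes [2].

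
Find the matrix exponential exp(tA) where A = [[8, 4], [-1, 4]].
A has Jordan form J = [[6, 1], [0, 6]] with A = PJP^{-1}, so e^{tA} = P e^{tJ} P^{-1}.

For a Jordan block J_k(λ), e^{tJ_k(λ)} = e^{λt} · (I + tN + t^2 N^2/2! + ... + t^{k-1} N^{k-1}/(k-1)!) where N is the nilpotent superdiagonal part.

Assembling the blocks and conjugating back gives the entries of e^{tA} as shown above.

e^{tA} = [[(2*t + 1)*e^{6*t}, 4*t*e^{6*t}], [-t*e^{6*t}, (1 - 2*t)*e^{6*t}]]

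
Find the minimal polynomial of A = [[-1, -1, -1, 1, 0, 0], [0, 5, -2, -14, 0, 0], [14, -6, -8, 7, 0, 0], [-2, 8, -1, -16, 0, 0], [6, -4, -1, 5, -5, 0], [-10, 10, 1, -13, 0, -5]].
The characteristic polynomial factors as (x + 5)^6. The minimal polynomial is ∏(x - λ)^{k_λ} where k_λ is the size of the largest Jordan block at λ.

For λ = -5: rank(A + 5I) = 2, and the largest Jordan block has size 2 (the smallest k with rank((A + 5I)^k) = rank((A + 5I)^(k+1))).

So m_A(x) = (x + 5)^2.

m_A(x) = (x + 5)^2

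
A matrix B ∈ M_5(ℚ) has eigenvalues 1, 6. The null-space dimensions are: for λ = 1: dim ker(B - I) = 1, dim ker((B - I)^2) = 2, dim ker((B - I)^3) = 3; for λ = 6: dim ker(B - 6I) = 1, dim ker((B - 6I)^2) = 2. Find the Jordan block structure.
λ = 1: successive nullity increments [1, 1, 1] count blocks of size ≥ k; block sizes are [3].
λ = 6: successive nullity increments [1, 1] count blocks of size ≥ k; block sizes are [2].

Jordan blocks: (1, 3), (6, 2)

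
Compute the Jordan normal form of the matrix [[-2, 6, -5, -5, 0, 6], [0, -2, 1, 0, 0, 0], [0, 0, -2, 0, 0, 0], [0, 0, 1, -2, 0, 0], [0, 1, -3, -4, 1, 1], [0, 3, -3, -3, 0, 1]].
The characteristic polynomial is det(xI - A) = (x - 1)^2(x + 2)^4, so the eigenvalues are -2 (algebraic multiplicity 4), 1 (algebraic multiplicity 2).

For λ = -2: rank(A + 2I) = 4, rank((A + 2I)^2) = 3, rank((A + 2I)^3) = 2. The eigenspace has dimension 6 - 4 = 2, so there are 2 Jordan blocks; the rank sequence gives block sizes [3, 1].

For λ = 1: rank(A - I) = 5, rank((A - I)^2) = 4. The eigenspace has dimension 6 - 5 = 1, so there is 1 Jordan block; the rank sequence gives block sizes [2].

Assembling the blocks gives the Jordan form J above.

J = [[-2, 1, 0, 0, 0, 0], [0, -2, 1, 0, 0, 0], [0, 0, -2, 0, 0, 0], [0, 0, 0, -2, 0, 0], [0, 0, 0, 0, 1, 1], [0, 0, 0, 0, 0, 1]]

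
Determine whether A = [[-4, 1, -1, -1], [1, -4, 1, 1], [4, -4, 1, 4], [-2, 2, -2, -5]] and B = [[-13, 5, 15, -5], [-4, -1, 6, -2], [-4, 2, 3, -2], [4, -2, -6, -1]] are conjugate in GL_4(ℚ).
Two matrices over a field are similar if and only if they have the same invariant factors.

Both A and B have characteristic polynomial (x + 3)^4 and minimal polynomial (x + 3)^2. Computing further, both have invariant factors x + 3, x + 3, (x + 3)^2. Hence A and B are similar.

Yes.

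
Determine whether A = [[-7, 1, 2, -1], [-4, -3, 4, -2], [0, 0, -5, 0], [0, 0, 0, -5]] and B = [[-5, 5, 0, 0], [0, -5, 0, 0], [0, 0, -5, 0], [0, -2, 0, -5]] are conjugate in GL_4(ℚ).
Yes.

Two matrices over a field are similar if and only if they have the same invariant factors.

Both A and B have characteristic polynomial (x + 5)^4 and minimal polynomial (x + 5)^2. Computing further, both have invariant factors x + 5, x + 5, (x + 5)^2. Hence A and B are similar.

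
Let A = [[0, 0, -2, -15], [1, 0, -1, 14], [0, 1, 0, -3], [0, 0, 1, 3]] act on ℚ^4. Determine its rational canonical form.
R = [[0, 0, 0, -9], [1, 0, 0, 15], [0, 1, 0, -4], [0, 0, 1, 3]]

The invariant factors of A (the non-unit diagonal entries of the Smith normal form of xI - A over ℚ[x]) are (x - 3)(x^3 + 4x - 3), each dividing the next. The characteristic polynomial is their product, (x - 3)(x^3 + 4x - 3).

The rational canonical form is the block-diagonal matrix of companion matrices C(f_i):
R = [[0, 0, 0, -9], [1, 0, 0, 15], [0, 1, 0, -4], [0, 0, 1, 3]].

Note the characteristic polynomial does not split into linear factors over ℚ, so A has no Jordan form over ℚ; the rational canonical form exists over any field.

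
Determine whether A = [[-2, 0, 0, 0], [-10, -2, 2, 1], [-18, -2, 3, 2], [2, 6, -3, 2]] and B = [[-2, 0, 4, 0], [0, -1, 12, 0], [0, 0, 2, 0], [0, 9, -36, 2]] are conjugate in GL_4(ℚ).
No.

Both have characteristic polynomial (x - 2)^2(x + 1)(x + 2), but the minimal polynomial of A is (x - 2)^2(x + 1)(x + 2) while the minimal polynomial of B is (x - 2)(x + 1)(x + 2). The minimal polynomial is a similarity invariant, so A and B are not similar.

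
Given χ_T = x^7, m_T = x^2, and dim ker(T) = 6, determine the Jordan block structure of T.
λ = 0: algebraic multiplicity 7 (exponent in χ_T), largest block size 2 (exponent in m_T), 6 blocks (geometric multiplicity). These force block sizes [2, 1, 1, 1, 1, 1].

Jordan blocks: (0, 2), (0, 1), (0, 1), (0, 1), (0, 1), (0, 1)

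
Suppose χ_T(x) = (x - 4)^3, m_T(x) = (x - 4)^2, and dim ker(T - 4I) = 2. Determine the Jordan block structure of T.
Jordan blocks: (4, 2), (4, 1)

λ = 4: algebraic multiplicity 3 (exponent in χ_T), largest block size 2 (exponent in m_T), 2 blocks (geometric multiplicity). These force block sizes [2, 1].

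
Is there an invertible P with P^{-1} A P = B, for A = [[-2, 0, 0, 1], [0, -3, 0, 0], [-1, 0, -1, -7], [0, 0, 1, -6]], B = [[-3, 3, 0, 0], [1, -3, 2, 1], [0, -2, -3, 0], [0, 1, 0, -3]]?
Yes.

Two matrices over a field are similar if and only if they have the same invariant factors.

Both A and B have characteristic polynomial (x + 3)^4 and minimal polynomial (x + 3)^3. Computing further, both have invariant factors x + 3, (x + 3)^3. Hence A and B are similar.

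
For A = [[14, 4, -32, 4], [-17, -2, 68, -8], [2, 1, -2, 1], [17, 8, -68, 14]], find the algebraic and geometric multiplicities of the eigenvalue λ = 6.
The characteristic polynomial is (x - 6)^4, so the factor x - 6 appears with exponent 4: the algebraic multiplicity is 4.

rank(A - 6I) = 2, so the eigenspace has dimension 4 - 2 = 2: the geometric multiplicity is 2.

Since 2 < 4, A is not diagonalizable.

algebraic multiplicity 4, geometric multiplicity 2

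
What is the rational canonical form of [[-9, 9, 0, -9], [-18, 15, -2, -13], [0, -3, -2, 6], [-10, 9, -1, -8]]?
The invariant factors of A (the non-unit diagonal entries of the Smith normal form of xI - A over ℚ[x]) are (x^2 + 2x + 3)^2, each dividing the next. The characteristic polynomial is their product, (x^2 + 2x + 3)^2.

The rational canonical form is the block-diagonal matrix of companion matrices C(f_i):
R = [[0, 0, 0, -9], [1, 0, 0, -12], [0, 1, 0, -10], [0, 0, 1, -4]].

Note the characteristic polynomial does not split into linear factors over ℚ, so A has no Jordan form over ℚ; the rational canonical form exists over any field.

R = [[0, 0, 0, -9], [1, 0, 0, -12], [0, 1, 0, -10], [0, 0, 1, -4]]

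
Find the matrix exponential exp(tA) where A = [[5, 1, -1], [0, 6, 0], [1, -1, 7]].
e^{tA} = [[(1 - t)*e^{6*t}, t*e^{6*t}, -t*e^{6*t}], [0, e^{6*t}, 0], [t*e^{6*t}, -t*e^{6*t}, (t + 1)*e^{6*t}]]

A has Jordan form J = [[6, 1, 0], [0, 6, 0], [0, 0, 6]] with A = PJP^{-1}, so e^{tA} = P e^{tJ} P^{-1}.

For a Jordan block J_k(λ), e^{tJ_k(λ)} = e^{λt} · (I + tN + t^2 N^2/2! + ... + t^{k-1} N^{k-1}/(k-1)!) where N is the nilpotent superdiagonal part.

Assembling the blocks and conjugating back gives the entries of e^{tA} as shown above.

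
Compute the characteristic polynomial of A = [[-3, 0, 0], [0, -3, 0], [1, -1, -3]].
xI - A = [[x + 3, 0, 0], [0, x + 3, 0], [-1, 1, x + 3]].

Expanding det(xI - A) along the first row:
det(xI - A) = + (x + 3)·det([[x + 3, 0], [1, x + 3]]) - (0)·det([[0, 0], [-1, x + 3]]) + (0)·det([[0, x + 3], [-1, 1]]).

Evaluating gives χ_A(x) = x^3 + 9x^2 + 27x + 27 = (x + 3)^3.

χ_A(x) = (x + 3)^3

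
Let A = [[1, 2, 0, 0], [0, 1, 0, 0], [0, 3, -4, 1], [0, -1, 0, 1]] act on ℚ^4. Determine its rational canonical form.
R = [[1, 0, 0, 0], [0, 0, 0, -4], [0, 1, 0, 7], [0, 0, 1, -2]]

The invariant factors of A (the non-unit diagonal entries of the Smith normal form of xI - A over ℚ[x]) are x - 1, (x - 1)^2(x + 4), each dividing the next. The characteristic polynomial is their product, (x - 1)^3(x + 4).

The rational canonical form is the block-diagonal matrix of companion matrices C(f_i):
R = [[1, 0, 0, 0], [0, 0, 0, -4], [0, 1, 0, 7], [0, 0, 1, -2]].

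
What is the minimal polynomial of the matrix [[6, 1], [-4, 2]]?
The characteristic polynomial factors as (x - 4)^2. The minimal polynomial is ∏(x - λ)^{k_λ} where k_λ is the size of the largest Jordan block at λ.

For λ = 4: rank(A - 4I) = 1, and the largest Jordan block has size 2 (the smallest k with rank((A - 4I)^k) = rank((A - 4I)^(k+1))).

So m_A(x) = (x - 4)^2.

m_A(x) = (x - 4)^2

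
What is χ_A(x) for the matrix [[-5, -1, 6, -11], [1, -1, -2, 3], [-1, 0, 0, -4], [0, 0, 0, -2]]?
xI - A = [[x + 5, 1, -6, 11], [-1, x + 1, 2, -3], [1, 0, x, 4], [0, 0, 0, x + 2]].

Expanding det(xI - A) along the first row:
det(xI - A) = + (x + 5)·det([[x + 1, 2, -3], [0, x, 4], [0, 0, x + 2]]) - (1)·det([[-1, 2, -3], [1, x, 4], [0, 0, x + 2]]) + (-6)·det([[-1, x + 1, -3], [1, 0, 4], [0, 0, x + 2]]) - (11)·det([[-1, x + 1, 2], [1, 0, x], [0, 0, 0]]).

Evaluating gives χ_A(x) = x^4 + 8x^3 + 24x^2 + 32x + 16 = (x + 2)^4.

χ_A(x) = (x + 2)^4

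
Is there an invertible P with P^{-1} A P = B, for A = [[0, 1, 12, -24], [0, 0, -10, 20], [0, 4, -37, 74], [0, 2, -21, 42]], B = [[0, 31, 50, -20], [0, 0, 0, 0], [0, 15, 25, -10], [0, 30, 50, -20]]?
Yes.

Two matrices over a field are similar if and only if they have the same invariant factors.

Both A and B have characteristic polynomial x^3(x - 5) and minimal polynomial x^2(x - 5). Computing further, both have invariant factors x, x^2(x - 5). Hence A and B are similar.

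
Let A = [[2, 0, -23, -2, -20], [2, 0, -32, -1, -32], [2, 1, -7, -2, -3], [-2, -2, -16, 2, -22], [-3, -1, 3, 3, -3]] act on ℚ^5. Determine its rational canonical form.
The invariant factors of A (the non-unit diagonal entries of the Smith normal form of xI - A over ℚ[x]) are (x + 2)(x + 4)(x^3 + 3), each dividing the next. The characteristic polynomial is their product, (x + 2)(x + 4)(x^3 + 3).

The rational canonical form is the block-diagonal matrix of companion matrices C(f_i):
R = [[0, 0, 0, 0, -24], [1, 0, 0, 0, -18], [0, 1, 0, 0, -3], [0, 0, 1, 0, -8], [0, 0, 0, 1, -6]].

Note the characteristic polynomial does not split into linear factors over ℚ, so A has no Jordan form over ℚ; the rational canonical form exists over any field.

R = [[0, 0, 0, 0, -24], [1, 0, 0, 0, -18], [0, 1, 0, 0, -3], [0, 0, 1, 0, -8], [0, 0, 0, 1, -6]]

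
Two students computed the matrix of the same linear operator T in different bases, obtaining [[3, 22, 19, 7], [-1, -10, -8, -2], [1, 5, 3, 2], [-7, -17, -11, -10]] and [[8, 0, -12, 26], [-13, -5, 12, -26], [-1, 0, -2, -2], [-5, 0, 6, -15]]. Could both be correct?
Yes.

Two matrices over a field are similar if and only if they have the same invariant factors.

Both A and B have characteristic polynomial (x + 2)^2(x + 5)^2 and minimal polynomial (x + 2)^2(x + 5). Computing further, both have invariant factors x + 5, (x + 2)^2(x + 5). Hence A and B are similar.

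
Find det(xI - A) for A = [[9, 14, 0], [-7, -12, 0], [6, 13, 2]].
χ_A(x) = (x - 2)^2(x + 5)

xI - A = [[x - 9, -14, 0], [7, x + 12, 0], [-6, -13, x - 2]].

Expanding det(xI - A) along the first row:
det(xI - A) = + (x - 9)·det([[x + 12, 0], [-13, x - 2]]) - (-14)·det([[7, 0], [-6, x - 2]]) + (0)·det([[7, x + 12], [-6, -13]]).

Evaluating gives χ_A(x) = x^3 + x^2 - 16x + 20 = (x - 2)^2(x + 5).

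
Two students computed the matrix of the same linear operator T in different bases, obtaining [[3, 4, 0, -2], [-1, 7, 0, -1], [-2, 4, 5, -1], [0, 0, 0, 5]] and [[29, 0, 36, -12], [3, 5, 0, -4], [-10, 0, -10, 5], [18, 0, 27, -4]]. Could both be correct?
Two matrices over a field are similar if and only if they have the same invariant factors.

Both A and B have characteristic polynomial (x - 5)^4 and minimal polynomial (x - 5)^2. Computing further, both have invariant factors (x - 5)^2, (x - 5)^2. Hence A and B are similar.

Yes.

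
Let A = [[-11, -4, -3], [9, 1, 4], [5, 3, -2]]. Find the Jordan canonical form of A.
The characteristic polynomial is det(xI - A) = (x + 4)^3, so the eigenvalues are -4 (algebraic multiplicity 3).

For λ = -4: rank(A + 4I) = 2, rank((A + 4I)^2) = 1, rank((A + 4I)^3) = 0. The eigenspace has dimension 3 - 2 = 1, so there is 1 Jordan block; the rank sequence gives block sizes [3].

Assembling the blocks gives the Jordan form J above.

J = [[-4, 1, 0], [0, -4, 1], [0, 0, -4]]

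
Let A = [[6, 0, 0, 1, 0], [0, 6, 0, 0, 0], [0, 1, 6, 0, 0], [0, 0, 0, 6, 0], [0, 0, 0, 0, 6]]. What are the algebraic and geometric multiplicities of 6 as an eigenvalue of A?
algebraic multiplicity 5, geometric multiplicity 3

The characteristic polynomial is (x - 6)^5, so the factor x - 6 appears with exponent 5: the algebraic multiplicity is 5.

rank(A - 6I) = 2, so the eigenspace has dimension 5 - 2 = 3: the geometric multiplicity is 3.

Since 3 < 5, A is not diagonalizable.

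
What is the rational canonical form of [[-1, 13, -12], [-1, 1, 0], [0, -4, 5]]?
R = [[0, 0, 12], [1, 0, -12], [0, 1, 5]]

The invariant factors of A (the non-unit diagonal entries of the Smith normal form of xI - A over ℚ[x]) are (x - 2)(x^2 - 3x + 6), each dividing the next. The characteristic polynomial is their product, (x - 2)(x^2 - 3x + 6).

The rational canonical form is the block-diagonal matrix of companion matrices C(f_i):
R = [[0, 0, 12], [1, 0, -12], [0, 1, 5]].

Note the characteristic polynomial does not split into linear factors over ℚ, so A has no Jordan form over ℚ; the rational canonical form exists over any field.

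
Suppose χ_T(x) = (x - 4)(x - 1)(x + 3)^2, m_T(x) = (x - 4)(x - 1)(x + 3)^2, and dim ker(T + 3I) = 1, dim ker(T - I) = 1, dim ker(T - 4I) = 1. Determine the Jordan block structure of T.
Jordan blocks: (-3, 2), (1, 1), (4, 1)

λ = -3: algebraic multiplicity 2 (exponent in χ_T), largest block size 2 (exponent in m_T), 1 block (geometric multiplicity). This forces block sizes [2].
λ = 1: algebraic multiplicity 1 (exponent in χ_T), largest block size 1 (exponent in m_T), 1 block (geometric multiplicity). This forces block sizes [1].
λ = 4: algebraic multiplicity 1 (exponent in χ_T), largest block size 1 (exponent in m_T), 1 block (geometric multiplicity). This forces block sizes [1].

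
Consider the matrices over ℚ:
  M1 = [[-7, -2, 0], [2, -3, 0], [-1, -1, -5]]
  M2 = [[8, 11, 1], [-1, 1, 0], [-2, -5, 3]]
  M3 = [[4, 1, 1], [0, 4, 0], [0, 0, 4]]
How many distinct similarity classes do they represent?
Characteristic polynomials: χ_{M1} = (x + 5)^3, χ_{M2} = (x - 4)^3, χ_{M3} = (x - 4)^3.

{M1}: invariant factors x + 5, (x + 5)^2.

{M2}: invariant factors (x - 4)^3.

{M3}: invariant factors x - 4, (x - 4)^2.

Matrices are similar if and only if their invariant-factor lists agree; the partition into similarity classes is {M1}, {M2}, {M3}.

3 classes: {M1}, {M2}, {M3}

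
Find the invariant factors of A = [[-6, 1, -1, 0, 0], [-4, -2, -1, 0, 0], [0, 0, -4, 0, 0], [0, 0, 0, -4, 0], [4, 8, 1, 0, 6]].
x + 4, (x - 6)(x + 4)^3

The Jordan structure of A has elementary divisors (x + 4)^3, (x + 4), (x - 6). Arranging the block sizes at each eigenvalue in decreasing order and taking row products gives the invariant factors.

Invariant factors (smallest first, each dividing the next): x + 4, (x - 6)(x + 4)^3.

Check: the last factor (x - 6)(x + 4)^3 is the minimal polynomial, and the product (x - 6)(x + 4)^4 is the characteristic polynomial.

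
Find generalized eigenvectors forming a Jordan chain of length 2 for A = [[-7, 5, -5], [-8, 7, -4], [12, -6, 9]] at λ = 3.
We seek v_1 ∈ ker((A - 3I)^2) \ ker(A - 3I), then set v_{i+1} = (A - 3I) v_i.

One such chain is v_1 = [[4, 3, -4]]^T, v_2 = [[-5, -4, 6]]^T. Check: (A - 3I) v_2 = [[0, 0, 0]]^T = 0.

v_1 = [[4, 3, -4]]^T, v_2 = [[-5, -4, 6]]^T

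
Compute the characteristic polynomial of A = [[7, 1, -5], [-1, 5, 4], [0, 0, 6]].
χ_A(x) = (x - 6)^3

xI - A = [[x - 7, -1, 5], [1, x - 5, -4], [0, 0, x - 6]].

Expanding det(xI - A) along the first row:
det(xI - A) = + (x - 7)·det([[x - 5, -4], [0, x - 6]]) - (-1)·det([[1, -4], [0, x - 6]]) + (5)·det([[1, x - 5], [0, 0]]).

Evaluating gives χ_A(x) = x^3 - 18x^2 + 108x - 216 = (x - 6)^3.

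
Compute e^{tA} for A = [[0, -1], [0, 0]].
A has Jordan form J = [[0, 1], [0, 0]] with A = PJP^{-1}, so e^{tA} = P e^{tJ} P^{-1}.

For a Jordan block J_k(λ), e^{tJ_k(λ)} = e^{λt} · (I + tN + t^2 N^2/2! + ... + t^{k-1} N^{k-1}/(k-1)!) where N is the nilpotent superdiagonal part.

Assembling the blocks and conjugating back gives the entries of e^{tA} as shown above.

e^{tA} = [[1, -t], [0, 1]]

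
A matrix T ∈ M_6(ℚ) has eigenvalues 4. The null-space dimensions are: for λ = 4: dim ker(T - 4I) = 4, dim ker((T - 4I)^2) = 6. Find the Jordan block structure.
λ = 4: successive nullity increments [4, 2] count blocks of size ≥ k; block sizes are [2, 2, 1, 1].

Jordan blocks: (4, 2), (4, 2), (4, 1), (4, 1)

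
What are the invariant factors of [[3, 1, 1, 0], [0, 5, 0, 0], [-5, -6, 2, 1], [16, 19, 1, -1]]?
(x - 5)(x - 2)(x - 1)^2

The Jordan structure of A has elementary divisors (x - 1)^2, (x - 2), (x - 5). Arranging the block sizes at each eigenvalue in decreasing order and taking row products gives the invariant factors.

Invariant factors (smallest first, each dividing the next): (x - 5)(x - 2)(x - 1)^2.

Check: the last factor (x - 5)(x - 2)(x - 1)^2 is the minimal polynomial, and the product (x - 5)(x - 2)(x - 1)^2 is the characteristic polynomial.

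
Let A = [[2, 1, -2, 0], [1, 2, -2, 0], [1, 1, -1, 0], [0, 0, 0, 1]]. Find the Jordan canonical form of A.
The characteristic polynomial is det(xI - A) = (x - 1)^4, so the eigenvalues are 1 (algebraic multiplicity 4).

For λ = 1: rank(A - I) = 1, rank((A - I)^2) = 0. The eigenspace has dimension 4 - 1 = 3, so there are 3 Jordan blocks; the rank sequence gives block sizes [2, 1, 1].

Assembling the blocks gives the Jordan form J above.

J = [[1, 1, 0, 0], [0, 1, 0, 0], [0, 0, 1, 0], [0, 0, 0, 1]]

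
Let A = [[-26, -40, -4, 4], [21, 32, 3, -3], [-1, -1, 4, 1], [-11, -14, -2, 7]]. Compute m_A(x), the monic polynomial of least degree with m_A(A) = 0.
m_A(x) = (x - 5)^2(x - 2)

The characteristic polynomial factors as (x - 5)^3(x - 2). The minimal polynomial is ∏(x - λ)^{k_λ} where k_λ is the size of the largest Jordan block at λ.

For λ = 2: rank(A - 2I) = 3, and the largest Jordan block has size 1 (the smallest k with rank((A - 2I)^k) = rank((A - 2I)^(k+1))).
For λ = 5: rank(A - 5I) = 2, and the largest Jordan block has size 2 (the smallest k with rank((A - 5I)^k) = rank((A - 5I)^(k+1))).

So m_A(x) = (x - 5)^2(x - 2).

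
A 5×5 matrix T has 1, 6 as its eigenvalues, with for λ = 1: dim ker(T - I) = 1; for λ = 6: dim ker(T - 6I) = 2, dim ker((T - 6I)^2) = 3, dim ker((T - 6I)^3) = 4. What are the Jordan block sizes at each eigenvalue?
λ = 1: successive nullity increments [1] count blocks of size ≥ k; block sizes are [1].
λ = 6: successive nullity increments [2, 1, 1] count blocks of size ≥ k; block sizes are [3, 1].

Jordan blocks: (1, 1), (6, 3), (6, 1)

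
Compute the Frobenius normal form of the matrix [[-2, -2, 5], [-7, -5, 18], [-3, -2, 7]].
R = [[0, 0, 3], [1, 0, 2], [0, 1, 0]]

The invariant factors of A (the non-unit diagonal entries of the Smith normal form of xI - A over ℚ[x]) are x^3 - 2x - 3, each dividing the next. The characteristic polynomial is their product, x^3 - 2x - 3.

The rational canonical form is the block-diagonal matrix of companion matrices C(f_i):
R = [[0, 0, 3], [1, 0, 2], [0, 1, 0]].

Note the characteristic polynomial does not split into linear factors over ℚ, so A has no Jordan form over ℚ; the rational canonical form exists over any field.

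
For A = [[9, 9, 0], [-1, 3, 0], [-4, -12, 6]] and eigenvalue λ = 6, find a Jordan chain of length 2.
v_1 = [[4, -1, -6]]^T, v_2 = [[3, -1, -4]]^T

We seek v_1 ∈ ker((A - 6I)^2) \ ker(A - 6I), then set v_{i+1} = (A - 6I) v_i.

One such chain is v_1 = [[4, -1, -6]]^T, v_2 = [[3, -1, -4]]^T. Check: (A - 6I) v_2 = [[0, 0, 0]]^T = 0.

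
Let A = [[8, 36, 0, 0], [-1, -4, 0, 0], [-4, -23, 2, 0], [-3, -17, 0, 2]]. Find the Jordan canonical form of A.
The characteristic polynomial is det(xI - A) = (x - 2)^4, so the eigenvalues are 2 (algebraic multiplicity 4).

For λ = 2: rank(A - 2I) = 2, rank((A - 2I)^2) = 1, rank((A - 2I)^3) = 0. The eigenspace has dimension 4 - 2 = 2, so there are 2 Jordan blocks; the rank sequence gives block sizes [3, 1].

Assembling the blocks gives the Jordan form J above.

J = [[2, 1, 0, 0], [0, 2, 1, 0], [0, 0, 2, 0], [0, 0, 0, 2]]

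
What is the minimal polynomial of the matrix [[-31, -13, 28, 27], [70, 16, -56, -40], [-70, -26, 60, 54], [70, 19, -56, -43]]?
m_A(x) = (x - 4)(x + 3)^2

The characteristic polynomial factors as (x - 4)^2(x + 3)^2. The minimal polynomial is ∏(x - λ)^{k_λ} where k_λ is the size of the largest Jordan block at λ.

For λ = -3: rank(A + 3I) = 3, and the largest Jordan block has size 2 (the smallest k with rank((A + 3I)^k) = rank((A + 3I)^(k+1))).
For λ = 4: rank(A - 4I) = 2, and the largest Jordan block has size 1 (the smallest k with rank((A - 4I)^k) = rank((A - 4I)^(k+1))).

So m_A(x) = (x - 4)(x + 3)^2.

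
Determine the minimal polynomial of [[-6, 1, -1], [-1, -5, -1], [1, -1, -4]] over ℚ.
m_A(x) = (x + 5)^3

The characteristic polynomial factors as (x + 5)^3. The minimal polynomial is ∏(x - λ)^{k_λ} where k_λ is the size of the largest Jordan block at λ.

For λ = -5: rank(A + 5I) = 2, and the largest Jordan block has size 3 (the smallest k with rank((A + 5I)^k) = rank((A + 5I)^(k+1))).

So m_A(x) = (x + 5)^3.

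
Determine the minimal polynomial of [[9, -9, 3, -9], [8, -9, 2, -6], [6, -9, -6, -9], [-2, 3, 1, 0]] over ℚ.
The characteristic polynomial factors as (x - 3)(x + 3)^3. The minimal polynomial is ∏(x - λ)^{k_λ} where k_λ is the size of the largest Jordan block at λ.

For λ = -3: rank(A + 3I) = 2, and the largest Jordan block has size 2 (the smallest k with rank((A + 3I)^k) = rank((A + 3I)^(k+1))).
For λ = 3: rank(A - 3I) = 3, and the largest Jordan block has size 1 (the smallest k with rank((A - 3I)^k) = rank((A - 3I)^(k+1))).

So m_A(x) = (x - 3)(x + 3)^2.

m_A(x) = (x - 3)(x + 3)^2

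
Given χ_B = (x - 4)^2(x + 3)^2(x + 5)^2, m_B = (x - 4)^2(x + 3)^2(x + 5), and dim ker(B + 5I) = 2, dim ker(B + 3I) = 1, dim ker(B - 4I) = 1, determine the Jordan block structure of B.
λ = -5: algebraic multiplicity 2 (exponent in χ_B), largest block size 1 (exponent in m_B), 2 blocks (geometric multiplicity). These force block sizes [1, 1].
λ = -3: algebraic multiplicity 2 (exponent in χ_B), largest block size 2 (exponent in m_B), 1 block (geometric multiplicity). This forces block sizes [2].
λ = 4: algebraic multiplicity 2 (exponent in χ_B), largest block size 2 (exponent in m_B), 1 block (geometric multiplicity). This forces block sizes [2].

Jordan blocks: (-5, 1), (-5, 1), (-3, 2), (4, 2)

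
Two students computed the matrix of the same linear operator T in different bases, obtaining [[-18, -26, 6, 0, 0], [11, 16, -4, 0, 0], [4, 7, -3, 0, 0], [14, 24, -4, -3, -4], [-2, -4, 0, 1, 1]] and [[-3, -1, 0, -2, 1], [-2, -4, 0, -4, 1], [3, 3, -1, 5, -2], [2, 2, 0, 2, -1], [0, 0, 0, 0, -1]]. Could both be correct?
Both have characteristic polynomial (x + 1)^3(x + 2)^2, but the minimal polynomial of A is (x + 1)^2(x + 2)^2 while the minimal polynomial of B is (x + 1)^2(x + 2). The minimal polynomial is a similarity invariant, so A and B are not similar.

No.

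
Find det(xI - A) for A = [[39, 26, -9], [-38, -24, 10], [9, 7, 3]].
χ_A(x) = (x - 6)^3

xI - A = [[x - 39, -26, 9], [38, x + 24, -10], [-9, -7, x - 3]].

Expanding det(xI - A) along the first row:
det(xI - A) = + (x - 39)·det([[x + 24, -10], [-7, x - 3]]) - (-26)·det([[38, -10], [-9, x - 3]]) + (9)·det([[38, x + 24], [-9, -7]]).

Evaluating gives χ_A(x) = x^3 - 18x^2 + 108x - 216 = (x - 6)^3.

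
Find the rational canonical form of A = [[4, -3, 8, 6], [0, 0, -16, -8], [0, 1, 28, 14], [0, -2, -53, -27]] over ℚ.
R = [[4, 0, 0, 0], [0, 0, 0, -8], [0, 1, 0, 14], [0, 0, 1, 1]]

The invariant factors of A (the non-unit diagonal entries of the Smith normal form of xI - A over ℚ[x]) are x - 4, (x - 4)(x^2 + 3x - 2), each dividing the next. The characteristic polynomial is their product, (x - 4)^2(x^2 + 3x - 2).

The rational canonical form is the block-diagonal matrix of companion matrices C(f_i):
R = [[4, 0, 0, 0], [0, 0, 0, -8], [0, 1, 0, 14], [0, 0, 1, 1]].

Note the characteristic polynomial does not split into linear factors over ℚ, so A has no Jordan form over ℚ; the rational canonical form exists over any field.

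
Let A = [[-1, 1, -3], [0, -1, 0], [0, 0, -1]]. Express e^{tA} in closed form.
e^{tA} = [[e^{-t}, t*e^{-t}, -3*t*e^{-t}], [0, e^{-t}, 0], [0, 0, e^{-t}]]

A has Jordan form J = [[-1, 1, 0], [0, -1, 0], [0, 0, -1]] with A = PJP^{-1}, so e^{tA} = P e^{tJ} P^{-1}.

For a Jordan block J_k(λ), e^{tJ_k(λ)} = e^{λt} · (I + tN + t^2 N^2/2! + ... + t^{k-1} N^{k-1}/(k-1)!) where N is the nilpotent superdiagonal part.

Assembling the blocks and conjugating back gives the entries of e^{tA} as shown above.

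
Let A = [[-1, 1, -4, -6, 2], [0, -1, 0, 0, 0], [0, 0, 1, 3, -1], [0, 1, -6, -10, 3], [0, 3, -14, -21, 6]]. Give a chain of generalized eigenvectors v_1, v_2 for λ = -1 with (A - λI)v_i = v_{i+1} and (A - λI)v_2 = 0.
v_1 = [[1, 1, 0, -1, -3]]^T, v_2 = [[1, 0, 0, 1, 3]]^T

We seek v_1 ∈ ker((A + I)^2) \ ker(A + I), then set v_{i+1} = (A + I) v_i.

One such chain is v_1 = [[1, 1, 0, -1, -3]]^T, v_2 = [[1, 0, 0, 1, 3]]^T. Check: (A + I) v_2 = [[0, 0, 0, 0, 0]]^T = 0.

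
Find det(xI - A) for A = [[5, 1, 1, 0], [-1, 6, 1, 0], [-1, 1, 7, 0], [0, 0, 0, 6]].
xI - A = [[x - 5, -1, -1, 0], [1, x - 6, -1, 0], [1, -1, x - 7, 0], [0, 0, 0, x - 6]].

Expanding det(xI - A) along the first row:
det(xI - A) = + (x - 5)·det([[x - 6, -1, 0], [-1, x - 7, 0], [0, 0, x - 6]]) - (-1)·det([[1, -1, 0], [1, x - 7, 0], [0, 0, x - 6]]) + (-1)·det([[1, x - 6, 0], [1, -1, 0], [0, 0, x - 6]]) - (0)·det([[1, x - 6, -1], [1, -1, x - 7], [0, 0, 0]]).

Evaluating gives χ_A(x) = x^4 - 24x^3 + 216x^2 - 864x + 1296 = (x - 6)^4.

χ_A(x) = (x - 6)^4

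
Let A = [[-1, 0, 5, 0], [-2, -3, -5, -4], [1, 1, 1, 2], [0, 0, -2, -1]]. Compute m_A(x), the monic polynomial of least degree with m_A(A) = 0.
The characteristic polynomial factors as (x + 1)^4. The minimal polynomial is ∏(x - λ)^{k_λ} where k_λ is the size of the largest Jordan block at λ.

For λ = -1: rank(A + I) = 2, and the largest Jordan block has size 3 (the smallest k with rank((A + I)^k) = rank((A + I)^(k+1))).

So m_A(x) = (x + 1)^3.

m_A(x) = (x + 1)^3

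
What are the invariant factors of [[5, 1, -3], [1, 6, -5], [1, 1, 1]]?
(x - 4)^3

The Jordan structure of A has elementary divisors (x - 4)^3. Arranging the block sizes at each eigenvalue in decreasing order and taking row products gives the invariant factors.

Invariant factors (smallest first, each dividing the next): (x - 4)^3.

Check: the last factor (x - 4)^3 is the minimal polynomial, and the product (x - 4)^3 is the characteristic polynomial.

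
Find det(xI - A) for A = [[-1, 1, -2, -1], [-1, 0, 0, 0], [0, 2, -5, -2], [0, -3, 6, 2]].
χ_A(x) = (x + 1)^4

xI - A = [[x + 1, -1, 2, 1], [1, x, 0, 0], [0, -2, x + 5, 2], [0, 3, -6, x - 2]].

Expanding det(xI - A) along the first row:
det(xI - A) = + (x + 1)·det([[x, 0, 0], [-2, x + 5, 2], [3, -6, x - 2]]) - (-1)·det([[1, 0, 0], [0, x + 5, 2], [0, -6, x - 2]]) + (2)·det([[1, x, 0], [0, -2, 2], [0, 3, x - 2]]) - (1)·det([[1, x, 0], [0, -2, x + 5], [0, 3, -6]]).

Evaluating gives χ_A(x) = x^4 + 4x^3 + 6x^2 + 4x + 1 = (x + 1)^4.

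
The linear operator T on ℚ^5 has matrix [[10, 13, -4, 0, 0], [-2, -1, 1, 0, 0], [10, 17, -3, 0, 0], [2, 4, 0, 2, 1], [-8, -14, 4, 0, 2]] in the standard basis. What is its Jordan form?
The characteristic polynomial is det(xI - A) = (x - 2)^5, so the eigenvalues are 2 (algebraic multiplicity 5).

For λ = 2: rank(A - 2I) = 3, rank((A - 2I)^2) = 1, rank((A - 2I)^3) = 0. The eigenspace has dimension 5 - 3 = 2, so there are 2 Jordan blocks; the rank sequence gives block sizes [3, 2].

Assembling the blocks gives the Jordan form J above.

J = [[2, 1, 0, 0, 0], [0, 2, 1, 0, 0], [0, 0, 2, 0, 0], [0, 0, 0, 2, 1], [0, 0, 0, 0, 2]]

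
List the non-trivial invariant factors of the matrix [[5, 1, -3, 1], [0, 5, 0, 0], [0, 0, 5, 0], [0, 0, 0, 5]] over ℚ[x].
x - 5, x - 5, (x - 5)^2

The Jordan structure of A has elementary divisors (x - 5)^2, (x - 5), (x - 5). Arranging the block sizes at each eigenvalue in decreasing order and taking row products gives the invariant factors.

Invariant factors (smallest first, each dividing the next): x - 5, x - 5, (x - 5)^2.

Check: the last factor (x - 5)^2 is the minimal polynomial, and the product (x - 5)^4 is the characteristic polynomial.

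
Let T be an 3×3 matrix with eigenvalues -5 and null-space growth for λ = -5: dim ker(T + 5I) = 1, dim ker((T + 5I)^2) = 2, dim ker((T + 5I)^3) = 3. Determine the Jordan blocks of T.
Jordan blocks: (-5, 3)

λ = -5: successive nullity increments [1, 1, 1] count blocks of size ≥ k; block sizes are [3].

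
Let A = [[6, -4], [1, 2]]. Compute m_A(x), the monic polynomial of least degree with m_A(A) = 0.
m_A(x) = (x - 4)^2

The characteristic polynomial factors as (x - 4)^2. The minimal polynomial is ∏(x - λ)^{k_λ} where k_λ is the size of the largest Jordan block at λ.

For λ = 4: rank(A - 4I) = 1, and the largest Jordan block has size 2 (the smallest k with rank((A - 4I)^k) = rank((A - 4I)^(k+1))).

So m_A(x) = (x - 4)^2.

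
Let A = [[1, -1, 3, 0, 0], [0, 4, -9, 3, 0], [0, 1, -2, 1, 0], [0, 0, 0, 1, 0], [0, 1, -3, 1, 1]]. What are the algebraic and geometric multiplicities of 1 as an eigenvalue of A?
algebraic multiplicity 5, geometric multiplicity 3

The characteristic polynomial is (x - 1)^5, so the factor x - 1 appears with exponent 5: the algebraic multiplicity is 5.

rank(A - I) = 2, so the eigenspace has dimension 5 - 2 = 3: the geometric multiplicity is 3.

Since 3 < 5, A is not diagonalizable.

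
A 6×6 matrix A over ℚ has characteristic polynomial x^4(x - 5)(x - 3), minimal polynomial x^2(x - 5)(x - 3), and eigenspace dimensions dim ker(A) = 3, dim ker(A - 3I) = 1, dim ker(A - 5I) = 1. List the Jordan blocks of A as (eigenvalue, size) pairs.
Jordan blocks: (0, 2), (0, 1), (0, 1), (3, 1), (5, 1)

λ = 0: algebraic multiplicity 4 (exponent in χ_A), largest block size 2 (exponent in m_A), 3 blocks (geometric multiplicity). These force block sizes [2, 1, 1].
λ = 3: algebraic multiplicity 1 (exponent in χ_A), largest block size 1 (exponent in m_A), 1 block (geometric multiplicity). This forces block sizes [1].
λ = 5: algebraic multiplicity 1 (exponent in χ_A), largest block size 1 (exponent in m_A), 1 block (geometric multiplicity). This forces block sizes [1].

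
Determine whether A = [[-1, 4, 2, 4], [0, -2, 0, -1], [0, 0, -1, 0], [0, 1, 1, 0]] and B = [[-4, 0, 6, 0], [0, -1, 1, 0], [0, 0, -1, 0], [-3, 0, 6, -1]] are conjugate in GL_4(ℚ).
trace(A) = -4 but trace(B) = -7. The trace is a similarity invariant, so A and B are not similar.

No.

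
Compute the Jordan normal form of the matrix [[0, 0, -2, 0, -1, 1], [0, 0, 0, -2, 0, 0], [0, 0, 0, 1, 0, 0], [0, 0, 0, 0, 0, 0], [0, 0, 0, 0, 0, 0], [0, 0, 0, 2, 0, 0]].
The characteristic polynomial is det(xI - A) = x^6, so the eigenvalues are 0 (algebraic multiplicity 6).

For λ = 0: rank(A) = 2, rank(A^2) = 0. The eigenspace has dimension 6 - 2 = 4, so there are 4 Jordan blocks; the rank sequence gives block sizes [2, 2, 1, 1].

Assembling the blocks gives the Jordan form J above.

J = [[0, 1, 0, 0, 0, 0], [0, 0, 0, 0, 0, 0], [0, 0, 0, 1, 0, 0], [0, 0, 0, 0, 0, 0], [0, 0, 0, 0, 0, 0], [0, 0, 0, 0, 0, 0]]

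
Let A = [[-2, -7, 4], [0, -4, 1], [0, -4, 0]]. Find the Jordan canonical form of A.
J = [[-2, 1, 0], [0, -2, 1], [0, 0, -2]]

The characteristic polynomial is det(xI - A) = (x + 2)^3, so the eigenvalues are -2 (algebraic multiplicity 3).

For λ = -2: rank(A + 2I) = 2, rank((A + 2I)^2) = 1, rank((A + 2I)^3) = 0. The eigenspace has dimension 3 - 2 = 1, so there is 1 Jordan block; the rank sequence gives block sizes [3].

Assembling the blocks gives the Jordan form J above.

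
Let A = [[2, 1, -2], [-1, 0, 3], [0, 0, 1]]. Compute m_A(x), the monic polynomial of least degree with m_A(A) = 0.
The characteristic polynomial factors as (x - 1)^3. The minimal polynomial is ∏(x - λ)^{k_λ} where k_λ is the size of the largest Jordan block at λ.

For λ = 1: rank(A - I) = 2, and the largest Jordan block has size 3 (the smallest k with rank((A - I)^k) = rank((A - I)^(k+1))).

So m_A(x) = (x - 1)^3.

m_A(x) = (x - 1)^3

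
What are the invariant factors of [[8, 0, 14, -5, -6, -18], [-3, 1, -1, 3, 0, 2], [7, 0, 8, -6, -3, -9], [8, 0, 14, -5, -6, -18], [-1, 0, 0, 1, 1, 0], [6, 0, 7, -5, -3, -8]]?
x - 1, x - 1, x(x - 1)^3

The Jordan structure of A has elementary divisors x, (x - 1)^3, (x - 1), (x - 1). Arranging the block sizes at each eigenvalue in decreasing order and taking row products gives the invariant factors.

Invariant factors (smallest first, each dividing the next): x - 1, x - 1, x(x - 1)^3.

Check: the last factor x(x - 1)^3 is the minimal polynomial, and the product x(x - 1)^5 is the characteristic polynomial.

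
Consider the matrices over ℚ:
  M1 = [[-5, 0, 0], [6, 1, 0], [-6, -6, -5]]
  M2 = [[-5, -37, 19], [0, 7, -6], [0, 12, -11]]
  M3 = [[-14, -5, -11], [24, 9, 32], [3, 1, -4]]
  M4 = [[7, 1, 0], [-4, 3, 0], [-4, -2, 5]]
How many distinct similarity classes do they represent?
Characteristic polynomials: χ_{M1} = (x - 1)(x + 5)^2, χ_{M2} = (x - 1)(x + 5)^2, χ_{M3} = (x - 1)(x + 5)^2, χ_{M4} = (x - 5)^3.

{M1}: invariant factors x + 5, (x - 1)(x + 5).

{M2, M3}: invariant factors (x - 1)(x + 5)^2.

{M4}: invariant factors x - 5, (x - 5)^2.

Matrices are similar if and only if their invariant-factor lists agree; the partition into similarity classes is {M1}, {M2, M3}, {M4}.

3 classes: {M1}, {M2, M3}, {M4}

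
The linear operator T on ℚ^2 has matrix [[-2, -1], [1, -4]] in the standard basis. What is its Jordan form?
J = [[-3, 1], [0, -3]]

The characteristic polynomial is det(xI - A) = (x + 3)^2, so the eigenvalues are -3 (algebraic multiplicity 2).

For λ = -3: rank(A + 3I) = 1, rank((A + 3I)^2) = 0. The eigenspace has dimension 2 - 1 = 1, so there is 1 Jordan block; the rank sequence gives block sizes [2].

Assembling the blocks gives the Jordan form J above.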